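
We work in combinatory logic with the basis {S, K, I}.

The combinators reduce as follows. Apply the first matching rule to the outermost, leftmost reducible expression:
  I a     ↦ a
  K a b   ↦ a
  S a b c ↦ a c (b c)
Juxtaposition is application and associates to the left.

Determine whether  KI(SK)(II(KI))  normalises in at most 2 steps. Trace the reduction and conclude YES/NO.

Answer: NO — after 2 steps the term is II(KI), not yet normal

Working:
  start: KI(SK)(II(KI))
  [1] I(II(KI))
  [2] II(KI)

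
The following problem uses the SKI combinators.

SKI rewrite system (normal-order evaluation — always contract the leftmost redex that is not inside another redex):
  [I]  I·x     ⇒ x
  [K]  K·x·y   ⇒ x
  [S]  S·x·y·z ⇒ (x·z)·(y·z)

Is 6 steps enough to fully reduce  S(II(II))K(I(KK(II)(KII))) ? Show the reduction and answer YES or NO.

  start: S(II(II))K(I(KK(II)(KII)))
  step 1: II(II)(I(KK(II)(KII)))(K(I(KK(II)(KII))))
  step 2: I(II)(I(KK(II)(KII)))(K(I(KK(II)(KII))))
  step 3: II(I(KK(II)(KII)))(K(I(KK(II)(KII))))
  step 4: I(I(KK(II)(KII)))(K(I(KK(II)(KII))))
  step 5: I(KK(II)(KII))(K(I(KK(II)(KII))))
  step 6: KK(II)(KII)(K(I(KK(II)(KII))))

Answer: NO — after 6 steps the term is KK(II)(KII)(K(I(KK(II)(KII)))), not yet normal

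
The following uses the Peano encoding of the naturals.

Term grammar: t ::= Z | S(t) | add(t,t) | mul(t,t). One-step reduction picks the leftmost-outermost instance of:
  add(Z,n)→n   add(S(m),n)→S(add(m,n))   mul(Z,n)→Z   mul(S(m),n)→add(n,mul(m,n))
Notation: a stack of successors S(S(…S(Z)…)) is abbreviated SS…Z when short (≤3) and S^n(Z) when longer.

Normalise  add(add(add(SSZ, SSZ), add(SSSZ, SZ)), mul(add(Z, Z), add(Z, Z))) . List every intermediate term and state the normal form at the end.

  start: add(add(add(SSZ, SSZ), add(SSSZ, SZ)), mul(add(Z, Z), add(Z, Z)))
  →1  add(add(S(add(SZ, SSZ)), add(SSSZ, SZ)), mul(add(Z, Z), add(Z, Z)))
  →2  add(S(add(add(SZ, SSZ), add(SSSZ, SZ))), mul(add(Z, Z), add(Z, Z)))
  →3  S(add(add(add(SZ, SSZ), add(SSSZ, SZ)), mul(add(Z, Z), add(Z, Z))))
  →4  S(add(add(S(add(Z, SSZ)), add(SSSZ, SZ)), mul(add(Z, Z), add(Z, Z))))
  →5  S(add(S(add(add(Z, SSZ), add(SSSZ, SZ))), mul(add(Z, Z), add(Z, Z))))
  →6  S(S(add(add(add(Z, SSZ), add(SSSZ, SZ)), mul(add(Z, Z), add(Z, Z)))))
  →7  S(S(add(add(SSZ, add(SSSZ, SZ)), mul(add(Z, Z), add(Z, Z)))))
  →8  S(S(add(S(add(SZ, add(SSSZ, SZ))), mul(add(Z, Z), add(Z, Z)))))
  →9  S(S(S(add(add(SZ, add(SSSZ, SZ)), mul(add(Z, Z), add(Z, Z))))))
  →10  S(S(S(add(S(add(Z, add(SSSZ, SZ))), mul(add(Z, Z), add(Z, Z))))))
  →11  S(S(S(S(add(add(Z, add(SSSZ, SZ)), mul(add(Z, Z), add(Z, Z)))))))
  →12  S(S(S(S(add(add(SSSZ, SZ), mul(add(Z, Z), add(Z, Z)))))))
  →13  S(S(S(S(add(S(add(SSZ, SZ)), mul(add(Z, Z), add(Z, Z)))))))
  →14  S(S(S(S(S(add(add(SSZ, SZ), mul(add(Z, Z), add(Z, Z))))))))
  →15  S(S(S(S(S(add(S(add(SZ, SZ)), mul(add(Z, Z), add(Z, Z))))))))
  →16  S(S(S(S(S(S(add(add(SZ, SZ), mul(add(Z, Z), add(Z, Z)))))))))
  →17  S(S(S(S(S(S(add(S(add(Z, SZ)), mul(add(Z, Z), add(Z, Z)))))))))
  →18  S(S(S(S(S(S(S(add(add(Z, SZ), mul(add(Z, Z), add(Z, Z))))))))))
  →19  S(S(S(S(S(S(S(add(SZ, mul(add(Z, Z), add(Z, Z))))))))))
  →20  S(S(S(S(S(S(S(S(add(Z, mul(add(Z, Z), add(Z, Z)))))))))))
  →21  S(S(S(S(S(S(S(S(mul(add(Z, Z), add(Z, Z))))))))))
  →22  S(S(S(S(S(S(S(S(mul(Z, add(Z, Z))))))))))
  →23  S^8(Z)

Answer: normal form = S^8(Z)  (in 23 steps)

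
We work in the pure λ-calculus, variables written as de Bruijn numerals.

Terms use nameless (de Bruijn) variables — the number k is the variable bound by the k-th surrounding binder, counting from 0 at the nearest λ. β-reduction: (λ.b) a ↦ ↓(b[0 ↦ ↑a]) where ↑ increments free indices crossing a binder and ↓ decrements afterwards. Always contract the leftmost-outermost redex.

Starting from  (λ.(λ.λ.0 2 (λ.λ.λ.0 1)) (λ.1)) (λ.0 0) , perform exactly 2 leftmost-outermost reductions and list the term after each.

Answer: after 2 steps: λ.0 (λ.0 0) (λ.λ.λ.0 1)

Working:
  start: (λ.(λ.λ.0 2 (λ.λ.λ.0 1)) (λ.1)) (λ.0 0)
  step 1: (λ.λ.0 (λ.0 0) (λ.λ.λ.0 1)) (λ.λ.0 0)
  step 2: λ.0 (λ.0 0) (λ.λ.λ.0 1)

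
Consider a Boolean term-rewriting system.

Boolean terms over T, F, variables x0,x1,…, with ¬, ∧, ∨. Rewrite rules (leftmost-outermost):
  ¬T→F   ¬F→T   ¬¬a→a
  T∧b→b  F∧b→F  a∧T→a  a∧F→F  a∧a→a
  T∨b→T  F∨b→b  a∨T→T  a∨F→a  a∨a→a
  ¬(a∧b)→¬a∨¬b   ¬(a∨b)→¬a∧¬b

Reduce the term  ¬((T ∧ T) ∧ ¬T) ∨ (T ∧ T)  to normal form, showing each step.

Answer: normal form = T  (in 7 steps)

Derivation:
  start: ¬((T ∧ T) ∧ ¬T) ∨ (T ∧ T)
  step 1: (¬(T ∧ T) ∨ ¬¬T) ∨ (T ∧ T)
  step 2: ((¬T ∨ ¬T) ∨ ¬¬T) ∨ (T ∧ T)
  step 3: (¬T ∨ ¬¬T) ∨ (T ∧ T)
  step 4: (F ∨ ¬¬T) ∨ (T ∧ T)
  step 5: ¬¬T ∨ (T ∧ T)
  step 6: T ∨ (T ∧ T)
  step 7: T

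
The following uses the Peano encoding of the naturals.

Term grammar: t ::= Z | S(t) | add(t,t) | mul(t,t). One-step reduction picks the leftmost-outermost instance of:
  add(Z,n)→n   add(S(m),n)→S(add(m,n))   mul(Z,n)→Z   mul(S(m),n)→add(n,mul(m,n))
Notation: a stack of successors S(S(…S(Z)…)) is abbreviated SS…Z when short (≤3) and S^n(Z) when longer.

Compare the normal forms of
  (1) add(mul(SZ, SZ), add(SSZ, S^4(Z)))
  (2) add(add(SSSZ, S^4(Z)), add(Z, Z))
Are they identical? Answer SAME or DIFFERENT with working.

Term A:
  start: add(mul(SZ, SZ), add(SSZ, S^4(Z)))
  →1  add(add(SZ, mul(Z, SZ)), add(SSZ, S^4(Z)))
  →2  add(S(add(Z, mul(Z, SZ))), add(SSZ, S^4(Z)))
  →3  S(add(add(Z, mul(Z, SZ)), add(SSZ, S^4(Z))))
  →4  S(add(mul(Z, SZ), add(SSZ, S^4(Z))))
  →5  S(add(Z, add(SSZ, S^4(Z))))
  →6  S(add(SSZ, S^4(Z)))
  →7  S(S(add(SZ, S^4(Z))))
  →8  S(S(S(add(Z, S^4(Z)))))
  →9  S^7(Z)

Term B:
  start: add(add(SSSZ, S^4(Z)), add(Z, Z))
  →1  add(S(add(SSZ, S^4(Z))), add(Z, Z))
  →2  S(add(add(SSZ, S^4(Z)), add(Z, Z)))
  →3  S(add(S(add(SZ, S^4(Z))), add(Z, Z)))
  →4  S(S(add(add(SZ, S^4(Z)), add(Z, Z))))
  →5  S(S(add(S(add(Z, S^4(Z))), add(Z, Z))))
  →6  S(S(S(add(add(Z, S^4(Z)), add(Z, Z)))))
  →7  S(S(S(add(S^4(Z), add(Z, Z)))))
  →8  S(S(S(S(add(SSSZ, add(Z, Z))))))
  →9  S(S(S(S(S(add(SSZ, add(Z, Z)))))))
  →10  S(S(S(S(S(S(add(SZ, add(Z, Z))))))))
  →11  S(S(S(S(S(S(S(add(Z, add(Z, Z)))))))))
  →12  S(S(S(S(S(S(S(add(Z, Z))))))))
  →13  S^7(Z)

Answer: SAME — A ⇓ S^7(Z), B ⇓ S^7(Z)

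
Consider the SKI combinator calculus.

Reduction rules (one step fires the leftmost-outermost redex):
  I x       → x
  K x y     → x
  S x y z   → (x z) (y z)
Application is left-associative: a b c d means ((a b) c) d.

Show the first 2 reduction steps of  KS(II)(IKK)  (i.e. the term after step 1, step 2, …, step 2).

  start: KS(II)(IKK)
  →1  S(IKK)
  →2  S(KK)

Answer: after 2 steps: S(KK)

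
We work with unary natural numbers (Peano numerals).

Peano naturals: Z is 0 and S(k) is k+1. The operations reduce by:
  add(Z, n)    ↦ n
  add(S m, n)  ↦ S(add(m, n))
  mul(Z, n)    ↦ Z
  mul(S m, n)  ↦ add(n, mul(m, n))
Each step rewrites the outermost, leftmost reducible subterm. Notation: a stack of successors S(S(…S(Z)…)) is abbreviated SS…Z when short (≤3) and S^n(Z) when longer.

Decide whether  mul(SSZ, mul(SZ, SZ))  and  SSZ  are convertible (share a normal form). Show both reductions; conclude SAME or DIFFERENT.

Term A:
  start: mul(SSZ, mul(SZ, SZ))
  →1  add(mul(SZ, SZ), mul(SZ, mul(SZ, SZ)))
  →2  add(add(SZ, mul(Z, SZ)), mul(SZ, mul(SZ, SZ)))
  →3  add(S(add(Z, mul(Z, SZ))), mul(SZ, mul(SZ, SZ)))
  →4  S(add(add(Z, mul(Z, SZ)), mul(SZ, mul(SZ, SZ))))
  →5  S(add(mul(Z, SZ), mul(SZ, mul(SZ, SZ))))
  →6  S(add(Z, mul(SZ, mul(SZ, SZ))))
  →7  S(mul(SZ, mul(SZ, SZ)))
  →8  S(add(mul(SZ, SZ), mul(Z, mul(SZ, SZ))))
  →9  S(add(add(SZ, mul(Z, SZ)), mul(Z, mul(SZ, SZ))))
  →10  S(add(S(add(Z, mul(Z, SZ))), mul(Z, mul(SZ, SZ))))
  →11  S(S(add(add(Z, mul(Z, SZ)), mul(Z, mul(SZ, SZ)))))
  →12  S(S(add(mul(Z, SZ), mul(Z, mul(SZ, SZ)))))
  →13  S(S(add(Z, mul(Z, mul(SZ, SZ)))))
  →14  S(S(mul(Z, mul(SZ, SZ))))
  →15  SSZ

Term B:
  start: SSZ

Answer: SAME — A ⇓ SSZ, B ⇓ SSZ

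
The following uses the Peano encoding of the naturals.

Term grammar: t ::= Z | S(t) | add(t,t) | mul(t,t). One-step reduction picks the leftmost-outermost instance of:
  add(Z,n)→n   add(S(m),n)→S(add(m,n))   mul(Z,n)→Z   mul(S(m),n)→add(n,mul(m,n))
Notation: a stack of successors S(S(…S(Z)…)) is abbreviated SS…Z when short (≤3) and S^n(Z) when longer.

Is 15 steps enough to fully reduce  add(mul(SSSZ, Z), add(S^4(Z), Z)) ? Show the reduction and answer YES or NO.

  start: add(mul(SSSZ, Z), add(S^4(Z), Z))
  →1  add(add(Z, mul(SSZ, Z)), add(S^4(Z), Z))
  →2  add(mul(SSZ, Z), add(S^4(Z), Z))
  →3  add(add(Z, mul(SZ, Z)), add(S^4(Z), Z))
  →4  add(mul(SZ, Z), add(S^4(Z), Z))
  →5  add(add(Z, mul(Z, Z)), add(S^4(Z), Z))
  →6  add(mul(Z, Z), add(S^4(Z), Z))
  →7  add(Z, add(S^4(Z), Z))
  →8  add(S^4(Z), Z)
  →9  S(add(SSSZ, Z))
  →10  S(S(add(SSZ, Z)))
  →11  S(S(S(add(SZ, Z))))
  →12  S(S(S(S(add(Z, Z)))))
  →13  S^4(Z)

Answer: YES — reaches normal form S^4(Z) in 13 ≤ 15 steps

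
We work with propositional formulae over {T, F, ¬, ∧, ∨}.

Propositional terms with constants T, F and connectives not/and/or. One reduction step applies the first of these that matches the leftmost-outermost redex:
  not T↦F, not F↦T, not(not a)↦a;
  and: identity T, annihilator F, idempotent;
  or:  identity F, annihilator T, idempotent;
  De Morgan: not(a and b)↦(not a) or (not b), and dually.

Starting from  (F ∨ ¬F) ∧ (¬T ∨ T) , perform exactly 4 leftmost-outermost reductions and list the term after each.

Answer: after 4 steps: T

Derivation:
  start: (F ∨ ¬F) ∧ (¬T ∨ T)
  step 1: ¬F ∧ (¬T ∨ T)
  step 2: T ∧ (¬T ∨ T)
  step 3: ¬T ∨ T
  step 4: T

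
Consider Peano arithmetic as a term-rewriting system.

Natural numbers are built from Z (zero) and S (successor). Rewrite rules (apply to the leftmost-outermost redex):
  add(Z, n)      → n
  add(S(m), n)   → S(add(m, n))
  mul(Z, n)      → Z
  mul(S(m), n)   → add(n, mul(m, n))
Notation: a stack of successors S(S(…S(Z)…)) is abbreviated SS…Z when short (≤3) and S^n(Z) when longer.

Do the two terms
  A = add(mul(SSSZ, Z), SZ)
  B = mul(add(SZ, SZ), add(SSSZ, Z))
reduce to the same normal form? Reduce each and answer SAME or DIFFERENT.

Answer: DIFFERENT — A ⇓ SZ, B ⇓ S^6(Z)

Working:
Term A:
  start: add(mul(SSSZ, Z), SZ)
  [1] add(add(Z, mul(SSZ, Z)), SZ)
  [2] add(mul(SSZ, Z), SZ)
  [3] add(add(Z, mul(SZ, Z)), SZ)
  [4] add(mul(SZ, Z), SZ)
  [5] add(add(Z, mul(Z, Z)), SZ)
  [6] add(mul(Z, Z), SZ)
  [7] add(Z, SZ)
  [8] SZ

Term B:
  start: mul(add(SZ, SZ), add(SSSZ, Z))
  [1] mul(S(add(Z, SZ)), add(SSSZ, Z))
  [2] add(add(SSSZ, Z), mul(add(Z, SZ), add(SSSZ, Z)))
  [3] add(S(add(SSZ, Z)), mul(add(Z, SZ), add(SSSZ, Z)))
  [4] S(add(add(SSZ, Z), mul(add(Z, SZ), add(SSSZ, Z))))
  [5] S(add(S(add(SZ, Z)), mul(add(Z, SZ), add(SSSZ, Z))))
  [6] S(S(add(add(SZ, Z), mul(add(Z, SZ), add(SSSZ, Z)))))
  [7] S(S(add(S(add(Z, Z)), mul(add(Z, SZ), add(SSSZ, Z)))))
  [8] S(S(S(add(add(Z, Z), mul(add(Z, SZ), add(SSSZ, Z))))))
  [9] S(S(S(add(Z, mul(add(Z, SZ), add(SSSZ, Z))))))
  [10] S(S(S(mul(add(Z, SZ), add(SSSZ, Z)))))
  [11] S(S(S(mul(SZ, add(SSSZ, Z)))))
  [12] S(S(S(add(add(SSSZ, Z), mul(Z, add(SSSZ, Z))))))
  [13] S(S(S(add(S(add(SSZ, Z)), mul(Z, add(SSSZ, Z))))))
  [14] S(S(S(S(add(add(SSZ, Z), mul(Z, add(SSSZ, Z)))))))
  [15] S(S(S(S(add(S(add(SZ, Z)), mul(Z, add(SSSZ, Z)))))))
  [16] S(S(S(S(S(add(add(SZ, Z), mul(Z, add(SSSZ, Z))))))))
  [17] S(S(S(S(S(add(S(add(Z, Z)), mul(Z, add(SSSZ, Z))))))))
  [18] S(S(S(S(S(S(add(add(Z, Z), mul(Z, add(SSSZ, Z)))))))))
  [19] S(S(S(S(S(S(add(Z, mul(Z, add(SSSZ, Z)))))))))
  [20] S(S(S(S(S(S(mul(Z, add(SSSZ, Z))))))))
  [21] S^6(Z)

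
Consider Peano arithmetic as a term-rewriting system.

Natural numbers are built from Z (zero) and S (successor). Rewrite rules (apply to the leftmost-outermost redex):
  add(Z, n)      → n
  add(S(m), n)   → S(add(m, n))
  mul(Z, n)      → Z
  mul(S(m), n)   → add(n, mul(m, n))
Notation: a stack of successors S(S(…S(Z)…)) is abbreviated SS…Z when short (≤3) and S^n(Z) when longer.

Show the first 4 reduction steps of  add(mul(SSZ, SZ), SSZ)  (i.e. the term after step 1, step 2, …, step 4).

Answer: after 4 steps: S(add(mul(SZ, SZ), SSZ))

Derivation:
  start: add(mul(SSZ, SZ), SSZ)
  →1  add(add(SZ, mul(SZ, SZ)), SSZ)
  →2  add(S(add(Z, mul(SZ, SZ))), SSZ)
  →3  S(add(add(Z, mul(SZ, SZ)), SSZ))
  →4  S(add(mul(SZ, SZ), SSZ))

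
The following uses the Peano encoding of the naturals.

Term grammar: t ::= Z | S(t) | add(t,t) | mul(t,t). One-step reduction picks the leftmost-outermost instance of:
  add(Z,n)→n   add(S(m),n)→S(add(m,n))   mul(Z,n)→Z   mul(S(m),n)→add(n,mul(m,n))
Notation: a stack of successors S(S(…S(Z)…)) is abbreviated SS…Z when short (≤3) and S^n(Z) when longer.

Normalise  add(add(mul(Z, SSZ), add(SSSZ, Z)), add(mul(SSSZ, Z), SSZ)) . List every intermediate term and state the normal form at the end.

Answer: normal form = S^5(Z)  (in 18 steps)

Reduction:
  start: add(add(mul(Z, SSZ), add(SSSZ, Z)), add(mul(SSSZ, Z), SSZ))
  step 1: add(add(Z, add(SSSZ, Z)), add(mul(SSSZ, Z), SSZ))
  step 2: add(add(SSSZ, Z), add(mul(SSSZ, Z), SSZ))
  step 3: add(S(add(SSZ, Z)), add(mul(SSSZ, Z), SSZ))
  step 4: S(add(add(SSZ, Z), add(mul(SSSZ, Z), SSZ)))
  step 5: S(add(S(add(SZ, Z)), add(mul(SSSZ, Z), SSZ)))
  step 6: S(S(add(add(SZ, Z), add(mul(SSSZ, Z), SSZ))))
  step 7: S(S(add(S(add(Z, Z)), add(mul(SSSZ, Z), SSZ))))
  step 8: S(S(S(add(add(Z, Z), add(mul(SSSZ, Z), SSZ)))))
  step 9: S(S(S(add(Z, add(mul(SSSZ, Z), SSZ)))))
  step 10: S(S(S(add(mul(SSSZ, Z), SSZ))))
  step 11: S(S(S(add(add(Z, mul(SSZ, Z)), SSZ))))
  step 12: S(S(S(add(mul(SSZ, Z), SSZ))))
  step 13: S(S(S(add(add(Z, mul(SZ, Z)), SSZ))))
  step 14: S(S(S(add(mul(SZ, Z), SSZ))))
  step 15: S(S(S(add(add(Z, mul(Z, Z)), SSZ))))
  step 16: S(S(S(add(mul(Z, Z), SSZ))))
  step 17: S(S(S(add(Z, SSZ))))
  step 18: S^5(Z)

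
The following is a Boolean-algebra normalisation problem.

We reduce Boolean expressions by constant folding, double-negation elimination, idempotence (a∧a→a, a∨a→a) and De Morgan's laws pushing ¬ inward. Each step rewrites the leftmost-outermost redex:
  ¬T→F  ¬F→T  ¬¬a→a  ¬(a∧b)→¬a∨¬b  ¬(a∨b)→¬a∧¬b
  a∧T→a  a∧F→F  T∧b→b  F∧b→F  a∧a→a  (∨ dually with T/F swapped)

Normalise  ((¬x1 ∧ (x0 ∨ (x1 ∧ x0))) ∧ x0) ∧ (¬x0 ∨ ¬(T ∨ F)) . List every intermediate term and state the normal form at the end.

Answer: normal form = ((¬x1 ∧ (x0 ∨ (x1 ∧ x0))) ∧ x0) ∧ ¬x0  (in 4 steps)

Working:
  start: ((¬x1 ∧ (x0 ∨ (x1 ∧ x0))) ∧ x0) ∧ (¬x0 ∨ ¬(T ∨ F))
  →1  ((¬x1 ∧ (x0 ∨ (x1 ∧ x0))) ∧ x0) ∧ (¬x0 ∨ (¬T ∧ ¬F))
  →2  ((¬x1 ∧ (x0 ∨ (x1 ∧ x0))) ∧ x0) ∧ (¬x0 ∨ (F ∧ ¬F))
  →3  ((¬x1 ∧ (x0 ∨ (x1 ∧ x0))) ∧ x0) ∧ (¬x0 ∨ F)
  →4  ((¬x1 ∧ (x0 ∨ (x1 ∧ x0))) ∧ x0) ∧ ¬x0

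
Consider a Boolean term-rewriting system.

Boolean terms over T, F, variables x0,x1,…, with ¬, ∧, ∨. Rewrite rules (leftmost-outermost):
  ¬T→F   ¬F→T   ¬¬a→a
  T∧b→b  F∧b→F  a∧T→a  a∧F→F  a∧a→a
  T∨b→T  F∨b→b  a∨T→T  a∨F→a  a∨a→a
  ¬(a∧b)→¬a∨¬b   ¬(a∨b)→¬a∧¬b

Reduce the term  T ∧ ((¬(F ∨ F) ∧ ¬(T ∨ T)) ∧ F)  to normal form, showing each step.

  start: T ∧ ((¬(F ∨ F) ∧ ¬(T ∨ T)) ∧ F)
  step 1: (¬(F ∨ F) ∧ ¬(T ∨ T)) ∧ F
  step 2: F

Answer: normal form = F  (in 2 steps)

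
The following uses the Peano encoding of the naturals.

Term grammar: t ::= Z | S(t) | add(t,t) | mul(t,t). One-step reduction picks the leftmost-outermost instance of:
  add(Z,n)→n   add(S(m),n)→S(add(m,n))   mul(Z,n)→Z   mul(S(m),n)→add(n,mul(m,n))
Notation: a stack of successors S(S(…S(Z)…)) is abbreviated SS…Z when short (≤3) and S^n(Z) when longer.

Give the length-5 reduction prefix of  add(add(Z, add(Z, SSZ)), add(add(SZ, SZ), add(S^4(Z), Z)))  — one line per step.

Answer: after 5 steps: S(S(add(add(SZ, SZ), add(S^4(Z), Z))))

Derivation:
  start: add(add(Z, add(Z, SSZ)), add(add(SZ, SZ), add(S^4(Z), Z)))
  [1] add(add(Z, SSZ), add(add(SZ, SZ), add(S^4(Z), Z)))
  [2] add(SSZ, add(add(SZ, SZ), add(S^4(Z), Z)))
  [3] S(add(SZ, add(add(SZ, SZ), add(S^4(Z), Z))))
  [4] S(S(add(Z, add(add(SZ, SZ), add(S^4(Z), Z)))))
  [5] S(S(add(add(SZ, SZ), add(S^4(Z), Z))))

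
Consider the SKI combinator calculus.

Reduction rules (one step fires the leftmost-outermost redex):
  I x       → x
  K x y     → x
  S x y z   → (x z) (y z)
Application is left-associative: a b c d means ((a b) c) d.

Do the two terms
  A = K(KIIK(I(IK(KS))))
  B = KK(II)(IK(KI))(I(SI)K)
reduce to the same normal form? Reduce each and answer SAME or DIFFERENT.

Term A:
  start: K(KIIK(I(IK(KS))))
  →1  K(IK(I(IK(KS))))
  →2  K(K(I(IK(KS))))
  →3  K(K(IK(KS)))
  →4  K(K(K(KS)))

Term B:
  start: KK(II)(IK(KI))(I(SI)K)
  →1  K(IK(KI))(I(SI)K)
  →2  IK(KI)
  →3  K(KI)

Answer: DIFFERENT — A ⇓ K(K(K(KS))), B ⇓ K(KI)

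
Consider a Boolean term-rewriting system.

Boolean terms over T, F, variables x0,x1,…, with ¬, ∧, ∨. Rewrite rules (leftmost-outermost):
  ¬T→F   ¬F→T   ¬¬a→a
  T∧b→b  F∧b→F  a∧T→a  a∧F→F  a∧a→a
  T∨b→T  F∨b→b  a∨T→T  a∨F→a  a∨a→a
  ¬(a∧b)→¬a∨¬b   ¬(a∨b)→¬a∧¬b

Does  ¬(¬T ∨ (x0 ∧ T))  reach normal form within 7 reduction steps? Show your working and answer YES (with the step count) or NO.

Answer: YES — reaches normal form ¬x0 in 6 ≤ 7 steps

Working:
  start: ¬(¬T ∨ (x0 ∧ T))
  [1] ¬¬T ∧ ¬(x0 ∧ T)
  [2] T ∧ ¬(x0 ∧ T)
  [3] ¬(x0 ∧ T)
  [4] ¬x0 ∨ ¬T
  [5] ¬x0 ∨ F
  [6] ¬x0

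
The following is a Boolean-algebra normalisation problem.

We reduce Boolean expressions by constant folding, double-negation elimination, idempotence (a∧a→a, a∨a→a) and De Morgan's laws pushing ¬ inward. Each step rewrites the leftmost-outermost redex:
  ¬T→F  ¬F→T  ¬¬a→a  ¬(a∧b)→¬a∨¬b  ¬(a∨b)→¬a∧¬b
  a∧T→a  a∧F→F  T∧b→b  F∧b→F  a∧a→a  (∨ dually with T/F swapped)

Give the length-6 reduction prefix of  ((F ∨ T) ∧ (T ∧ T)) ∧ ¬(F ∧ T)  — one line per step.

Answer: after 6 steps: T ∨ ¬T

Reduction:
  start: ((F ∨ T) ∧ (T ∧ T)) ∧ ¬(F ∧ T)
  [1] (T ∧ (T ∧ T)) ∧ ¬(F ∧ T)
  [2] (T ∧ T) ∧ ¬(F ∧ T)
  [3] T ∧ ¬(F ∧ T)
  [4] ¬(F ∧ T)
  [5] ¬F ∨ ¬T
  [6] T ∨ ¬T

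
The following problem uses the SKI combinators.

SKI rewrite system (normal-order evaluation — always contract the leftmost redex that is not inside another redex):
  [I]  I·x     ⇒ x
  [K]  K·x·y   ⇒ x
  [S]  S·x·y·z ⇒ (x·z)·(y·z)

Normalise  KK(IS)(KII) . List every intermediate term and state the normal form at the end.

Answer: normal form = KI  (in 2 steps)

Derivation:
  start: KK(IS)(KII)
  step 1: K(KII)
  step 2: KI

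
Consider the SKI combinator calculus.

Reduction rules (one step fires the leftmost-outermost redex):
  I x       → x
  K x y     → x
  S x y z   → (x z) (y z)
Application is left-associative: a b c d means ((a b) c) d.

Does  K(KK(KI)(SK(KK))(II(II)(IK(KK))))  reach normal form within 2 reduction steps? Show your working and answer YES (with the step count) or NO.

  start: K(KK(KI)(SK(KK))(II(II)(IK(KK))))
  step 1: K(K(SK(KK))(II(II)(IK(KK))))
  step 2: K(SK(KK))

Answer: YES — reaches normal form K(SK(KK)) in 2 ≤ 2 steps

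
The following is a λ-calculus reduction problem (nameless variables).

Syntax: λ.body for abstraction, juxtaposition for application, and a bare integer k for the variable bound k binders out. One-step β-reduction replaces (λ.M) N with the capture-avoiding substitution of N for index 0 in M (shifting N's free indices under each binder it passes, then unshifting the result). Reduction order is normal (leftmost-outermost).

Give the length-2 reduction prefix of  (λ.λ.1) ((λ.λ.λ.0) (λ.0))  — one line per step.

Answer: after 2 steps: λ.λ.λ.0

Working:
  start: (λ.λ.1) ((λ.λ.λ.0) (λ.0))
  step 1: λ.(λ.λ.λ.0) (λ.0)
  step 2: λ.λ.λ.0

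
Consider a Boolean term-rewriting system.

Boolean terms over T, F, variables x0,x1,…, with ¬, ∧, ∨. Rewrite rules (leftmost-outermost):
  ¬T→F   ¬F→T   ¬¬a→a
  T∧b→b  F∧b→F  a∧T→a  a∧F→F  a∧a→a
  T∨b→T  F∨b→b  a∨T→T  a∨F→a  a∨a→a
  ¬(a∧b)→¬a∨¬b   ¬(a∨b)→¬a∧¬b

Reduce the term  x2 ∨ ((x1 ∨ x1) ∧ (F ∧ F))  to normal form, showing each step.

Answer: normal form = x2  (in 4 steps)

Reduction:
  start: x2 ∨ ((x1 ∨ x1) ∧ (F ∧ F))
  step 1: x2 ∨ (x1 ∧ (F ∧ F))
  step 2: x2 ∨ (x1 ∧ F)
  step 3: x2 ∨ F
  step 4: x2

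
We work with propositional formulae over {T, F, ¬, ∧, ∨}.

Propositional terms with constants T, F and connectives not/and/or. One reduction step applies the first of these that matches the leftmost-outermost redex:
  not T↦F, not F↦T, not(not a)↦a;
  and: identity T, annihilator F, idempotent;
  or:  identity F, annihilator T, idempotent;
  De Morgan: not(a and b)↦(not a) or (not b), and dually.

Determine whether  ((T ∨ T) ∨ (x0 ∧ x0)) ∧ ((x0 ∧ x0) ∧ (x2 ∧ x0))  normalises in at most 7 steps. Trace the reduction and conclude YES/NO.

Answer: YES — reaches normal form x0 ∧ (x2 ∧ x0) in 4 ≤ 7 steps

Working:
  start: ((T ∨ T) ∨ (x0 ∧ x0)) ∧ ((x0 ∧ x0) ∧ (x2 ∧ x0))
  [1] (T ∨ (x0 ∧ x0)) ∧ ((x0 ∧ x0) ∧ (x2 ∧ x0))
  [2] T ∧ ((x0 ∧ x0) ∧ (x2 ∧ x0))
  [3] (x0 ∧ x0) ∧ (x2 ∧ x0)
  [4] x0 ∧ (x2 ∧ x0)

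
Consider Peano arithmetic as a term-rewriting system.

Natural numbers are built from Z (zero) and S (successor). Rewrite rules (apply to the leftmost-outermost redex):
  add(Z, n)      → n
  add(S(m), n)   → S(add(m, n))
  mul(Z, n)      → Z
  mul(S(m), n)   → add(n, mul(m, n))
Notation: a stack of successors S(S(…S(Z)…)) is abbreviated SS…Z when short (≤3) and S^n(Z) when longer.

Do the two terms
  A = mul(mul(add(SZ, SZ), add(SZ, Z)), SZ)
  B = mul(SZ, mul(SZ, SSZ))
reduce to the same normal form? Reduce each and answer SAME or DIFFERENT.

Answer: SAME — A ⇓ SSZ, B ⇓ SSZ

Reduction:
Term A:
  start: mul(mul(add(SZ, SZ), add(SZ, Z)), SZ)
  →1  mul(mul(S(add(Z, SZ)), add(SZ, Z)), SZ)
  →2  mul(add(add(SZ, Z), mul(add(Z, SZ), add(SZ, Z))), SZ)
  →3  mul(add(S(add(Z, Z)), mul(add(Z, SZ), add(SZ, Z))), SZ)
  →4  mul(S(add(add(Z, Z), mul(add(Z, SZ), add(SZ, Z)))), SZ)
  →5  add(SZ, mul(add(add(Z, Z), mul(add(Z, SZ), add(SZ, Z))), SZ))
  →6  S(add(Z, mul(add(add(Z, Z), mul(add(Z, SZ), add(SZ, Z))), SZ)))
  →7  S(mul(add(add(Z, Z), mul(add(Z, SZ), add(SZ, Z))), SZ))
  →8  S(mul(add(Z, mul(add(Z, SZ), add(SZ, Z))), SZ))
  →9  S(mul(mul(add(Z, SZ), add(SZ, Z)), SZ))
  →10  S(mul(mul(SZ, add(SZ, Z)), SZ))
  →11  S(mul(add(add(SZ, Z), mul(Z, add(SZ, Z))), SZ))
  →12  S(mul(add(S(add(Z, Z)), mul(Z, add(SZ, Z))), SZ))
  →13  S(mul(S(add(add(Z, Z), mul(Z, add(SZ, Z)))), SZ))
  →14  S(add(SZ, mul(add(add(Z, Z), mul(Z, add(SZ, Z))), SZ)))
  →15  S(S(add(Z, mul(add(add(Z, Z), mul(Z, add(SZ, Z))), SZ))))
  →16  S(S(mul(add(add(Z, Z), mul(Z, add(SZ, Z))), SZ)))
  →17  S(S(mul(add(Z, mul(Z, add(SZ, Z))), SZ)))
  →18  S(S(mul(mul(Z, add(SZ, Z)), SZ)))
  →19  S(S(mul(Z, SZ)))
  →20  SSZ

Term B:
  start: mul(SZ, mul(SZ, SSZ))
  →1  add(mul(SZ, SSZ), mul(Z, mul(SZ, SSZ)))
  →2  add(add(SSZ, mul(Z, SSZ)), mul(Z, mul(SZ, SSZ)))
  →3  add(S(add(SZ, mul(Z, SSZ))), mul(Z, mul(SZ, SSZ)))
  →4  S(add(add(SZ, mul(Z, SSZ)), mul(Z, mul(SZ, SSZ))))
  →5  S(add(S(add(Z, mul(Z, SSZ))), mul(Z, mul(SZ, SSZ))))
  →6  S(S(add(add(Z, mul(Z, SSZ)), mul(Z, mul(SZ, SSZ)))))
  →7  S(S(add(mul(Z, SSZ), mul(Z, mul(SZ, SSZ)))))
  →8  S(S(add(Z, mul(Z, mul(SZ, SSZ)))))
  →9  S(S(mul(Z, mul(SZ, SSZ))))
  →10  SSZ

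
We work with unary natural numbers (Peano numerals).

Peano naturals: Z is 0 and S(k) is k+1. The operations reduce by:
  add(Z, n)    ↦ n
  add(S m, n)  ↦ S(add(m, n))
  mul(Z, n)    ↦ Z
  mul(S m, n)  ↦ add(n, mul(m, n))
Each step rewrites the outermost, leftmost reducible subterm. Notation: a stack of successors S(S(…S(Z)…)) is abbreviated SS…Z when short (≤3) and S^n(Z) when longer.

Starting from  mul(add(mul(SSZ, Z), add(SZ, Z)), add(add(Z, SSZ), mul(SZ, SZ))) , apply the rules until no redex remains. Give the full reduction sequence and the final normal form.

  start: mul(add(mul(SSZ, Z), add(SZ, Z)), add(add(Z, SSZ), mul(SZ, SZ)))
  →1  mul(add(add(Z, mul(SZ, Z)), add(SZ, Z)), add(add(Z, SSZ), mul(SZ, SZ)))
  →2  mul(add(mul(SZ, Z), add(SZ, Z)), add(add(Z, SSZ), mul(SZ, SZ)))
  →3  mul(add(add(Z, mul(Z, Z)), add(SZ, Z)), add(add(Z, SSZ), mul(SZ, SZ)))
  →4  mul(add(mul(Z, Z), add(SZ, Z)), add(add(Z, SSZ), mul(SZ, SZ)))
  →5  mul(add(Z, add(SZ, Z)), add(add(Z, SSZ), mul(SZ, SZ)))
  →6  mul(add(SZ, Z), add(add(Z, SSZ), mul(SZ, SZ)))
  →7  mul(S(add(Z, Z)), add(add(Z, SSZ), mul(SZ, SZ)))
  →8  add(add(add(Z, SSZ), mul(SZ, SZ)), mul(add(Z, Z), add(add(Z, SSZ), mul(SZ, SZ))))
  →9  add(add(SSZ, mul(SZ, SZ)), mul(add(Z, Z), add(add(Z, SSZ), mul(SZ, SZ))))
  →10  add(S(add(SZ, mul(SZ, SZ))), mul(add(Z, Z), add(add(Z, SSZ), mul(SZ, SZ))))
  →11  S(add(add(SZ, mul(SZ, SZ)), mul(add(Z, Z), add(add(Z, SSZ), mul(SZ, SZ)))))
  →12  S(add(S(add(Z, mul(SZ, SZ))), mul(add(Z, Z), add(add(Z, SSZ), mul(SZ, SZ)))))
  →13  S(S(add(add(Z, mul(SZ, SZ)), mul(add(Z, Z), add(add(Z, SSZ), mul(SZ, SZ))))))
  →14  S(S(add(mul(SZ, SZ), mul(add(Z, Z), add(add(Z, SSZ), mul(SZ, SZ))))))
  →15  S(S(add(add(SZ, mul(Z, SZ)), mul(add(Z, Z), add(add(Z, SSZ), mul(SZ, SZ))))))
  →16  S(S(add(S(add(Z, mul(Z, SZ))), mul(add(Z, Z), add(add(Z, SSZ), mul(SZ, SZ))))))
  →17  S(S(S(add(add(Z, mul(Z, SZ)), mul(add(Z, Z), add(add(Z, SSZ), mul(SZ, SZ)))))))
  →18  S(S(S(add(mul(Z, SZ), mul(add(Z, Z), add(add(Z, SSZ), mul(SZ, SZ)))))))
  →19  S(S(S(add(Z, mul(add(Z, Z), add(add(Z, SSZ), mul(SZ, SZ)))))))
  →20  S(S(S(mul(add(Z, Z), add(add(Z, SSZ), mul(SZ, SZ))))))
  →21  S(S(S(mul(Z, add(add(Z, SSZ), mul(SZ, SZ))))))
  →22  SSSZ

Answer: normal form = SSSZ  (in 22 steps)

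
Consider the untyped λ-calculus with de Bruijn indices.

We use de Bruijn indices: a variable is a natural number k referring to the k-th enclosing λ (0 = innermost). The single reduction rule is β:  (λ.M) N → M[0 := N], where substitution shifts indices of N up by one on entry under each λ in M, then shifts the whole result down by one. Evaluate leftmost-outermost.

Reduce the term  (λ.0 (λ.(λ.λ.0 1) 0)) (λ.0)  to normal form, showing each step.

Answer: normal form = λ.λ.0 1  (in 3 steps)

Working:
  start: (λ.0 (λ.(λ.λ.0 1) 0)) (λ.0)
  step 1: (λ.0) (λ.(λ.λ.0 1) 0)
  step 2: λ.(λ.λ.0 1) 0
  step 3: λ.λ.0 1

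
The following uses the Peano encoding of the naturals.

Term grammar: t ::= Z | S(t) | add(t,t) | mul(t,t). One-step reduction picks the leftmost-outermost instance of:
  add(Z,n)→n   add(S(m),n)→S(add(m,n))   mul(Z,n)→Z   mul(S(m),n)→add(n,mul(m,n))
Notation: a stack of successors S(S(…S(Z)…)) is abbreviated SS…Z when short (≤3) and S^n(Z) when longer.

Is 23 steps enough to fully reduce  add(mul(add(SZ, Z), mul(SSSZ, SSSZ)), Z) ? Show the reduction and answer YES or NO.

Answer: NO — after 23 steps the term is S(S(S(S(S(S(add(add(add(Z, mul(SZ, SSSZ)), mul(add(Z, Z), mul(SSSZ, SSSZ))), Z))))))), not yet normal

Derivation:
  start: add(mul(add(SZ, Z), mul(SSSZ, SSSZ)), Z)
  step 1: add(mul(S(add(Z, Z)), mul(SSSZ, SSSZ)), Z)
  step 2: add(add(mul(SSSZ, SSSZ), mul(add(Z, Z), mul(SSSZ, SSSZ))), Z)
  step 3: add(add(add(SSSZ, mul(SSZ, SSSZ)), mul(add(Z, Z), mul(SSSZ, SSSZ))), Z)
  step 4: add(add(S(add(SSZ, mul(SSZ, SSSZ))), mul(add(Z, Z), mul(SSSZ, SSSZ))), Z)
  step 5: add(S(add(add(SSZ, mul(SSZ, SSSZ)), mul(add(Z, Z), mul(SSSZ, SSSZ)))), Z)
  step 6: S(add(add(add(SSZ, mul(SSZ, SSSZ)), mul(add(Z, Z), mul(SSSZ, SSSZ))), Z))
  step 7: S(add(add(S(add(SZ, mul(SSZ, SSSZ))), mul(add(Z, Z), mul(SSSZ, SSSZ))), Z))
  step 8: S(add(S(add(add(SZ, mul(SSZ, SSSZ)), mul(add(Z, Z), mul(SSSZ, SSSZ)))), Z))
  step 9: S(S(add(add(add(SZ, mul(SSZ, SSSZ)), mul(add(Z, Z), mul(SSSZ, SSSZ))), Z)))
  step 10: S(S(add(add(S(add(Z, mul(SSZ, SSSZ))), mul(add(Z, Z), mul(SSSZ, SSSZ))), Z)))
  step 11: S(S(add(S(add(add(Z, mul(SSZ, SSSZ)), mul(add(Z, Z), mul(SSSZ, SSSZ)))), Z)))
  step 12: S(S(S(add(add(add(Z, mul(SSZ, SSSZ)), mul(add(Z, Z), mul(SSSZ, SSSZ))), Z))))
  step 13: S(S(S(add(add(mul(SSZ, SSSZ), mul(add(Z, Z), mul(SSSZ, SSSZ))), Z))))
  step 14: S(S(S(add(add(add(SSSZ, mul(SZ, SSSZ)), mul(add(Z, Z), mul(SSSZ, SSSZ))), Z))))
  step 15: S(S(S(add(add(S(add(SSZ, mul(SZ, SSSZ))), mul(add(Z, Z), mul(SSSZ, SSSZ))), Z))))
  step 16: S(S(S(add(S(add(add(SSZ, mul(SZ, SSSZ)), mul(add(Z, Z), mul(SSSZ, SSSZ)))), Z))))
  step 17: S(S(S(S(add(add(add(SSZ, mul(SZ, SSSZ)), mul(add(Z, Z), mul(SSSZ, SSSZ))), Z)))))
  step 18: S(S(S(S(add(add(S(add(SZ, mul(SZ, SSSZ))), mul(add(Z, Z), mul(SSSZ, SSSZ))), Z)))))
  step 19: S(S(S(S(add(S(add(add(SZ, mul(SZ, SSSZ)), mul(add(Z, Z), mul(SSSZ, SSSZ)))), Z)))))
  step 20: S(S(S(S(S(add(add(add(SZ, mul(SZ, SSSZ)), mul(add(Z, Z), mul(SSSZ, SSSZ))), Z))))))
  step 21: S(S(S(S(S(add(add(S(add(Z, mul(SZ, SSSZ))), mul(add(Z, Z), mul(SSSZ, SSSZ))), Z))))))
  step 22: S(S(S(S(S(add(S(add(add(Z, mul(SZ, SSSZ)), mul(add(Z, Z), mul(SSSZ, SSSZ)))), Z))))))
  step 23: S(S(S(S(S(S(add(add(add(Z, mul(SZ, SSSZ)), mul(add(Z, Z), mul(SSSZ, SSSZ))), Z)))))))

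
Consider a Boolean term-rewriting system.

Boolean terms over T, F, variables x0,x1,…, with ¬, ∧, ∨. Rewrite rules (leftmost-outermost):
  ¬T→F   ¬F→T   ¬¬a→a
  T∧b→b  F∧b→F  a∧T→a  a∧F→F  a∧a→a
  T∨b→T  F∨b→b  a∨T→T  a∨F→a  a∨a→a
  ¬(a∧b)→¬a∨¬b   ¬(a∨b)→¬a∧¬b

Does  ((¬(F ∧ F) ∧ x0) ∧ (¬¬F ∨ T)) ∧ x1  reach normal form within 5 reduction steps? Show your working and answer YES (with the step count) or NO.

  start: ((¬(F ∧ F) ∧ x0) ∧ (¬¬F ∨ T)) ∧ x1
  →1  (((¬F ∨ ¬F) ∧ x0) ∧ (¬¬F ∨ T)) ∧ x1
  →2  ((¬F ∧ x0) ∧ (¬¬F ∨ T)) ∧ x1
  →3  ((T ∧ x0) ∧ (¬¬F ∨ T)) ∧ x1
  →4  (x0 ∧ (¬¬F ∨ T)) ∧ x1
  →5  (x0 ∧ T) ∧ x1

Answer: NO — after 5 steps the term is (x0 ∧ T) ∧ x1, not yet normal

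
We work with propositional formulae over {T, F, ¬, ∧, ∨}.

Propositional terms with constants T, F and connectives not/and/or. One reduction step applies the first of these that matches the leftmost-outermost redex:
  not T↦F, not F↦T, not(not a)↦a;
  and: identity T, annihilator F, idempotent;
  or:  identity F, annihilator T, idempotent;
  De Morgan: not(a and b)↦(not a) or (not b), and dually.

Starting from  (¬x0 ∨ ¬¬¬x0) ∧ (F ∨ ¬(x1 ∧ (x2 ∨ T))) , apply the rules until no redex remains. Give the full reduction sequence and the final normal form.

Answer: normal form = ¬x0 ∧ ¬x1  (in 8 steps)

Working:
  start: (¬x0 ∨ ¬¬¬x0) ∧ (F ∨ ¬(x1 ∧ (x2 ∨ T)))
  step 1: (¬x0 ∨ ¬x0) ∧ (F ∨ ¬(x1 ∧ (x2 ∨ T)))
  step 2: ¬x0 ∧ (F ∨ ¬(x1 ∧ (x2 ∨ T)))
  step 3: ¬x0 ∧ ¬(x1 ∧ (x2 ∨ T))
  step 4: ¬x0 ∧ (¬x1 ∨ ¬(x2 ∨ T))
  step 5: ¬x0 ∧ (¬x1 ∨ (¬x2 ∧ ¬T))
  step 6: ¬x0 ∧ (¬x1 ∨ (¬x2 ∧ F))
  step 7: ¬x0 ∧ (¬x1 ∨ F)
  step 8: ¬x0 ∧ ¬x1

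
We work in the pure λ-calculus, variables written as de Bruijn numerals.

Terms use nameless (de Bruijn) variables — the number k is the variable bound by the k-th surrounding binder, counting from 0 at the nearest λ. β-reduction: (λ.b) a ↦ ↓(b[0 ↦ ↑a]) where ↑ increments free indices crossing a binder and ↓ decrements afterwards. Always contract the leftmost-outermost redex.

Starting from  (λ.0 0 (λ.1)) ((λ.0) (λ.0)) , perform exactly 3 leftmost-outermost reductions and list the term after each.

  start: (λ.0 0 (λ.1)) ((λ.0) (λ.0))
  step 1: (λ.0) (λ.0) ((λ.0) (λ.0)) (λ.(λ.0) (λ.0))
  step 2: (λ.0) ((λ.0) (λ.0)) (λ.(λ.0) (λ.0))
  step 3: (λ.0) (λ.0) (λ.(λ.0) (λ.0))

Answer: after 3 steps: (λ.0) (λ.0) (λ.(λ.0) (λ.0))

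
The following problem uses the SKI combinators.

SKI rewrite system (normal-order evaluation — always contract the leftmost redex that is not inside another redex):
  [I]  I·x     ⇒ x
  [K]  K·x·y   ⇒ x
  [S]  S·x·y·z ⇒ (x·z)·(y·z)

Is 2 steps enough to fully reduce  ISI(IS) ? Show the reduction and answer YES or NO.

  start: ISI(IS)
  [1] SI(IS)
  [2] SIS

Answer: YES — reaches normal form SIS in 2 ≤ 2 steps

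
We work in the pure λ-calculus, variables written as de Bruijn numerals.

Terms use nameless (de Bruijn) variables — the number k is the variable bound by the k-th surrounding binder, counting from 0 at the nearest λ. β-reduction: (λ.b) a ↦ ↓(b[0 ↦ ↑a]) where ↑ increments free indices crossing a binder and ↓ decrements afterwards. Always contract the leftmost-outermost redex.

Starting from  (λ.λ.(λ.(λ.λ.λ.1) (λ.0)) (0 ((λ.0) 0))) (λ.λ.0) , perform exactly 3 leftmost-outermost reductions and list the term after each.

  start: (λ.λ.(λ.(λ.λ.λ.1) (λ.0)) (0 ((λ.0) 0))) (λ.λ.0)
  [1] λ.(λ.(λ.λ.λ.1) (λ.0)) (0 ((λ.0) 0))
  [2] λ.(λ.λ.λ.1) (λ.0)
  [3] λ.λ.λ.1

Answer: after 3 steps: λ.λ.λ.1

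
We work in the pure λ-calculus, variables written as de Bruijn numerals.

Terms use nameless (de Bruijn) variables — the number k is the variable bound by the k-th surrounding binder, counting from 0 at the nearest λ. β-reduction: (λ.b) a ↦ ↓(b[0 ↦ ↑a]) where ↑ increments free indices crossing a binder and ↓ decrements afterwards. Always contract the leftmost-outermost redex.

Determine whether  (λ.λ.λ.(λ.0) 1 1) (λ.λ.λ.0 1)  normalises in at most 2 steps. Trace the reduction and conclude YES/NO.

  start: (λ.λ.λ.(λ.0) 1 1) (λ.λ.λ.0 1)
  step 1: λ.λ.(λ.0) 1 1
  step 2: λ.λ.1 1

Answer: YES — reaches normal form λ.λ.1 1 in 2 ≤ 2 steps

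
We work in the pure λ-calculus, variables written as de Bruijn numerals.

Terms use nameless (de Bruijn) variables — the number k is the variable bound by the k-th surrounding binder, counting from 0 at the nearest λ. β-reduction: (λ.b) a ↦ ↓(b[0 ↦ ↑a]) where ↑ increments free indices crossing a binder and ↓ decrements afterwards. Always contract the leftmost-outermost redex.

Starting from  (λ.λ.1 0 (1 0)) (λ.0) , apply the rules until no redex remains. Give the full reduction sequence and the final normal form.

  start: (λ.λ.1 0 (1 0)) (λ.0)
  [1] λ.(λ.0) 0 ((λ.0) 0)
  [2] λ.0 ((λ.0) 0)
  [3] λ.0 0

Answer: normal form = λ.0 0  (in 3 steps)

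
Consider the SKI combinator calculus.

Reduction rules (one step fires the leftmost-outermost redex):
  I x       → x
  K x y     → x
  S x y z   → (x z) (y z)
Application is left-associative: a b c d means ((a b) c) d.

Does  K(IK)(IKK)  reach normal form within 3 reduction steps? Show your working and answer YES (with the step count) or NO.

Answer: YES — reaches normal form K in 2 ≤ 3 steps

Working:
  start: K(IK)(IKK)
  [1] IK
  [2] K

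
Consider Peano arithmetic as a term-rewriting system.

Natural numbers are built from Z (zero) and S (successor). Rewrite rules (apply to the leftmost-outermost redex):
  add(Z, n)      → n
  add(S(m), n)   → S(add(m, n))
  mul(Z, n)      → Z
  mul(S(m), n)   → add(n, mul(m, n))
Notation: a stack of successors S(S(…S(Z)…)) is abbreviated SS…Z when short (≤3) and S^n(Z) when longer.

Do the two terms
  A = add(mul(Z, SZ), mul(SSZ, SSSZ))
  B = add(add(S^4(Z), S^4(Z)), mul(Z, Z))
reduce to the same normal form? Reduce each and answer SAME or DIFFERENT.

Answer: DIFFERENT — A ⇓ S^6(Z), B ⇓ S^8(Z)

Derivation:
Term A:
  start: add(mul(Z, SZ), mul(SSZ, SSSZ))
  →1  add(Z, mul(SSZ, SSSZ))
  →2  mul(SSZ, SSSZ)
  →3  add(SSSZ, mul(SZ, SSSZ))
  →4  S(add(SSZ, mul(SZ, SSSZ)))
  →5  S(S(add(SZ, mul(SZ, SSSZ))))
  →6  S(S(S(add(Z, mul(SZ, SSSZ)))))
  →7  S(S(S(mul(SZ, SSSZ))))
  →8  S(S(S(add(SSSZ, mul(Z, SSSZ)))))
  →9  S(S(S(S(add(SSZ, mul(Z, SSSZ))))))
  →10  S(S(S(S(S(add(SZ, mul(Z, SSSZ)))))))
  →11  S(S(S(S(S(S(add(Z, mul(Z, SSSZ))))))))
  →12  S(S(S(S(S(S(mul(Z, SSSZ)))))))
  →13  S^6(Z)

Term B:
  start: add(add(S^4(Z), S^4(Z)), mul(Z, Z))
  →1  add(S(add(SSSZ, S^4(Z))), mul(Z, Z))
  →2  S(add(add(SSSZ, S^4(Z)), mul(Z, Z)))
  →3  S(add(S(add(SSZ, S^4(Z))), mul(Z, Z)))
  →4  S(S(add(add(SSZ, S^4(Z)), mul(Z, Z))))
  →5  S(S(add(S(add(SZ, S^4(Z))), mul(Z, Z))))
  →6  S(S(S(add(add(SZ, S^4(Z)), mul(Z, Z)))))
  →7  S(S(S(add(S(add(Z, S^4(Z))), mul(Z, Z)))))
  →8  S(S(S(S(add(add(Z, S^4(Z)), mul(Z, Z))))))
  →9  S(S(S(S(add(S^4(Z), mul(Z, Z))))))
  →10  S(S(S(S(S(add(SSSZ, mul(Z, Z)))))))
  →11  S(S(S(S(S(S(add(SSZ, mul(Z, Z))))))))
  →12  S(S(S(S(S(S(S(add(SZ, mul(Z, Z)))))))))
  →13  S(S(S(S(S(S(S(S(add(Z, mul(Z, Z))))))))))
  →14  S(S(S(S(S(S(S(S(mul(Z, Z)))))))))
  →15  S^8(Z)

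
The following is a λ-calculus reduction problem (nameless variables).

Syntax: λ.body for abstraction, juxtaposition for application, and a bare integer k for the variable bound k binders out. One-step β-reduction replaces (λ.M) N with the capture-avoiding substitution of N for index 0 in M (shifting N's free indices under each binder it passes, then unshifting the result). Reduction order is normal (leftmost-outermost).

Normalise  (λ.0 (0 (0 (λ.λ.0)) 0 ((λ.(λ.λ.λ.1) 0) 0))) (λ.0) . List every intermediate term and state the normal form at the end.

Answer: normal form = λ.λ.1  (in 8 steps)

Reduction:
  start: (λ.0 (0 (0 (λ.λ.0)) 0 ((λ.(λ.λ.λ.1) 0) 0))) (λ.0)
  [1] (λ.0) ((λ.0) ((λ.0) (λ.λ.0)) (λ.0) ((λ.(λ.λ.λ.1) 0) (λ.0)))
  [2] (λ.0) ((λ.0) (λ.λ.0)) (λ.0) ((λ.(λ.λ.λ.1) 0) (λ.0))
  [3] (λ.0) (λ.λ.0) (λ.0) ((λ.(λ.λ.λ.1) 0) (λ.0))
  [4] (λ.λ.0) (λ.0) ((λ.(λ.λ.λ.1) 0) (λ.0))
  [5] (λ.0) ((λ.(λ.λ.λ.1) 0) (λ.0))
  [6] (λ.(λ.λ.λ.1) 0) (λ.0)
  [7] (λ.λ.λ.1) (λ.0)
  [8] λ.λ.1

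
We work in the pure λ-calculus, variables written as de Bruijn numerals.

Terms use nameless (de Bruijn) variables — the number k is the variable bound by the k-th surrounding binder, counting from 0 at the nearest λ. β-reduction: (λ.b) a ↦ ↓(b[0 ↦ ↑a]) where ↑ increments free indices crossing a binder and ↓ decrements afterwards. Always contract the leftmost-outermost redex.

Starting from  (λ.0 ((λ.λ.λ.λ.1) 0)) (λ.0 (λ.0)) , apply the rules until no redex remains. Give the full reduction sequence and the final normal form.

  start: (λ.0 ((λ.λ.λ.λ.1) 0)) (λ.0 (λ.0))
  step 1: (λ.0 (λ.0)) ((λ.λ.λ.λ.1) (λ.0 (λ.0)))
  step 2: (λ.λ.λ.λ.1) (λ.0 (λ.0)) (λ.0)
  step 3: (λ.λ.λ.1) (λ.0)
  step 4: λ.λ.1

Answer: normal form = λ.λ.1  (in 4 steps)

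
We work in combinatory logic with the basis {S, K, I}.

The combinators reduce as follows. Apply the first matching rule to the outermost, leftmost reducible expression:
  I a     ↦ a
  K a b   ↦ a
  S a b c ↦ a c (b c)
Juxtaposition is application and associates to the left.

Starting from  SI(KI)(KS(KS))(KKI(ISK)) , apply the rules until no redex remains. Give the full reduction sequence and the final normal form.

Answer: normal form = SI(K(SK))  (in 6 steps)

Reduction:
  start: SI(KI)(KS(KS))(KKI(ISK))
  [1] I(KS(KS))(KI(KS(KS)))(KKI(ISK))
  [2] KS(KS)(KI(KS(KS)))(KKI(ISK))
  [3] S(KI(KS(KS)))(KKI(ISK))
  [4] SI(KKI(ISK))
  [5] SI(K(ISK))
  [6] SI(K(SK))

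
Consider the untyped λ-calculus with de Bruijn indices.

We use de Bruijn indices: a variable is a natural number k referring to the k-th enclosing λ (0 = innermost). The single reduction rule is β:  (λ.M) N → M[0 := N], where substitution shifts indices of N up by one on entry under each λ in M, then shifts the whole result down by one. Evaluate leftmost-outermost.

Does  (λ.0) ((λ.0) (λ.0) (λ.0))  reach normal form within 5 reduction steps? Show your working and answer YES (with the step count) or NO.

Answer: YES — reaches normal form λ.0 in 3 ≤ 5 steps

Working:
  start: (λ.0) ((λ.0) (λ.0) (λ.0))
  step 1: (λ.0) (λ.0) (λ.0)
  step 2: (λ.0) (λ.0)
  step 3: λ.0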